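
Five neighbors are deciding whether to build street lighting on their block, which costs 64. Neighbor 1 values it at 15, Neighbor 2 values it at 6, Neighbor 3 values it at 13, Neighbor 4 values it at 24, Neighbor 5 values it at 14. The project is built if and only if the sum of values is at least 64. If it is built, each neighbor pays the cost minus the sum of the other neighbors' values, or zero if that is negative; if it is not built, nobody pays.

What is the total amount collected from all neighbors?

34

Total value 72 ≥ cost 64, so it is built.
Neighbor 1: others sum to 57; max(0, 64 - 57) = 7.
Neighbor 2: others sum to 66; max(0, 64 - 66) = 0.
Neighbor 3: others sum to 59; max(0, 64 - 59) = 5.
Neighbor 4: others sum to 48; max(0, 64 - 48) = 16.
Neighbor 5: others sum to 58; max(0, 64 - 58) = 6.
Total collected = 7 + 0 + 5 + 16 + 6 = 34.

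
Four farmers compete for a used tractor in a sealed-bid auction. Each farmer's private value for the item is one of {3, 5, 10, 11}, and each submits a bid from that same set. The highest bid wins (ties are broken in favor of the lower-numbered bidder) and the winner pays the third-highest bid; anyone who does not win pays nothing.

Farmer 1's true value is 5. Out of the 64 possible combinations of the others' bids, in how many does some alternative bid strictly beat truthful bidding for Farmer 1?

6

Others bid (3, 3, 10): truth gives 0; bid 10 gives 2 > 0. Violating.
Others bid (3, 3, 11): truth gives 0; bid 11 gives 2 > 0. Violating.
Others bid (3, 10, 3): truth gives 0; bid 10 gives 2 > 0. Violating.
Others bid (3, 11, 3): truth gives 0; bid 11 gives 2 > 0. Violating.
Others bid (3, 3, 3): truth gives 2; no alternative beats it.
Others bid (3, 3, 5): truth gives 2; no alternative beats it.
(Checking all 64 profiles: 6 have a profitable deviation, 58 do not.)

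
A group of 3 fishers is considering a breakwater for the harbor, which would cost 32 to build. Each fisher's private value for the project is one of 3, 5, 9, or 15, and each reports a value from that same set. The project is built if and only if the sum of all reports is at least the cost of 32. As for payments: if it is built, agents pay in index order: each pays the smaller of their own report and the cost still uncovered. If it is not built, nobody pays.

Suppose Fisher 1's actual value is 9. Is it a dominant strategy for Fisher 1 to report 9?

No

Consider the case where Fisher 2 reports 15 and Fisher 3 reports 15.
Truthful report 9: project built, pays 9, utility 9 - 9 = 0.
Report 3 instead: project built, pays 3, utility 9 - 3 = 6.
Since 6 > 0, reporting 3 is strictly better here, so truthful reporting is not dominant.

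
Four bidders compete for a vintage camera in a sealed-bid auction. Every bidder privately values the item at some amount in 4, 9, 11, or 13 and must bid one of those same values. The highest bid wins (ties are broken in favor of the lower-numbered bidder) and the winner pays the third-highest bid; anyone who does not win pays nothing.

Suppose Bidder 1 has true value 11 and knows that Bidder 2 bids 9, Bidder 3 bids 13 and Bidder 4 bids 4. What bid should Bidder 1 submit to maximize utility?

Bid 4: loses, pays 0, utility 0.
Bid 9: loses, pays 0, utility 0.
Bid 11: loses, pays 0, utility 0.
Bid 13: wins, pays 9, utility 11 - 9 = 2.
The best choice is 13 with utility 2.

13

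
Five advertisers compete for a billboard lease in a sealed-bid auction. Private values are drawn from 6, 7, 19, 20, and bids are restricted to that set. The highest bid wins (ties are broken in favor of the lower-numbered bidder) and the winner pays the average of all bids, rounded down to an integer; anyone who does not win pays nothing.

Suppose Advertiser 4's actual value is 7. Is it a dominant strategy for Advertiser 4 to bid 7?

Check each profile of the others' bids and compare truth against every alternative bid.
Others bid (6, 6, 6, 6): truth gives 1, best alternative gives 0.
Others bid (6, 6, 6, 7): truth gives 1, best alternative gives 0.
Others bid (6, 6, 6, 19): truth gives 0, best alternative gives 0.
Others bid (6, 6, 6, 20): truth gives 0, best alternative gives 0.
Others bid (6, 6, 7, 6): truth gives 0, best alternative gives 0.
Others bid (6, 6, 7, 7): truth gives 0, best alternative gives 0.
(Remaining 250 profiles checked similarly; truth is weakly best in each.)
In every case the truthful bid is at least as good as any alternative, so it is a dominant strategy.

Yes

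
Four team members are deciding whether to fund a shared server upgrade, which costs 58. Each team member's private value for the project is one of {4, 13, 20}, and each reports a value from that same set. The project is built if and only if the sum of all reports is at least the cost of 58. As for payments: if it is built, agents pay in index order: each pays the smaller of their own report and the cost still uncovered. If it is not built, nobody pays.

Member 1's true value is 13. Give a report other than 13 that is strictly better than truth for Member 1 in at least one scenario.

Suppose Member 2 reports 20, Member 3 reports 20 and Member 4 reports 20.
Report 13: project built, pays 13, utility 13 - 13 = 0.
Report 4: project built, pays 4, utility 13 - 4 = 9.
So reporting 4 beats truth here (9 > 0).

4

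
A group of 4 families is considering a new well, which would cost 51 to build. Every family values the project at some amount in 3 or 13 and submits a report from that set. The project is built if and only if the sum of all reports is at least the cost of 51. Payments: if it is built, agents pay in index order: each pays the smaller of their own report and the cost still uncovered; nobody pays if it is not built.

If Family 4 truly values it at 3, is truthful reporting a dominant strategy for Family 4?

Check each profile of the others' reports and compare truth against every alternative report.
Others report (13, 13, 13): truth gives 0, best alternative gives -9.
Others report (3, 3, 3): truth gives 0, best alternative gives 0.
Others report (3, 3, 13): truth gives 0, best alternative gives 0.
Others report (3, 13, 3): truth gives 0, best alternative gives 0.
Others report (3, 13, 13): truth gives 0, best alternative gives 0.
Others report (13, 3, 3): truth gives 0, best alternative gives 0.
(Remaining 2 profiles checked similarly; truth is weakly best in each.)
In every case the truthful report is at least as good as any alternative, so it is a dominant strategy.

Yes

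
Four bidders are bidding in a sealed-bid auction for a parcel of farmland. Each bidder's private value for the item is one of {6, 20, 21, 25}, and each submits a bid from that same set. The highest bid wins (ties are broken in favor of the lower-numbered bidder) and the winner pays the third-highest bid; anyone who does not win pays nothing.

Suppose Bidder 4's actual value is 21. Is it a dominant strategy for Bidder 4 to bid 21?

Consider the case where Bidder 1 bids 6, Bidder 2 bids 6 and Bidder 3 bids 21.
Truthful bid 21: loses, pays 0, utility 0.
Bid 25 instead: wins, pays 6, utility 21 - 6 = 15.
Since 15 > 0, bidding 25 is strictly better here, so truthful bidding is not dominant.

No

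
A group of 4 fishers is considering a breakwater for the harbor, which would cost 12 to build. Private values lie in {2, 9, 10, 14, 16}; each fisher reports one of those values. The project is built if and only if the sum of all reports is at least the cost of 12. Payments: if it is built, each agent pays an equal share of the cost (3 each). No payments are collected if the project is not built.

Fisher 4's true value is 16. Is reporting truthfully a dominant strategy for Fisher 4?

Check each profile of the others' reports and compare truth against every alternative report.
Others report (2, 2, 2): truth gives 13, best alternative gives 13.
Others report (2, 2, 9): truth gives 13, best alternative gives 13.
Others report (2, 2, 10): truth gives 13, best alternative gives 13.
Others report (2, 2, 14): truth gives 13, best alternative gives 13.
Others report (2, 2, 16): truth gives 13, best alternative gives 13.
Others report (2, 9, 2): truth gives 13, best alternative gives 13.
(Remaining 119 profiles checked similarly; truth is weakly best in each.)
In every case the truthful report is at least as good as any alternative, so it is a dominant strategy.

Yes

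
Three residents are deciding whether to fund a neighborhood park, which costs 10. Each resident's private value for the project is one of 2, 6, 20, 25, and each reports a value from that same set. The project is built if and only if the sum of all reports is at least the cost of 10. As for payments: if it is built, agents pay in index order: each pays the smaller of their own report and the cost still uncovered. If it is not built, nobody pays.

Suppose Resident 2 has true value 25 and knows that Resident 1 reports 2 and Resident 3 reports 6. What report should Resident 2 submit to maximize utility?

2

Report 2: project built, pays 2, utility 25 - 2 = 23.
Report 6: project built, pays 6, utility 25 - 6 = 19.
Report 20: project built, pays 8, utility 25 - 8 = 17.
Report 25: project built, pays 8, utility 25 - 8 = 17.
The best choice is 2 with utility 23.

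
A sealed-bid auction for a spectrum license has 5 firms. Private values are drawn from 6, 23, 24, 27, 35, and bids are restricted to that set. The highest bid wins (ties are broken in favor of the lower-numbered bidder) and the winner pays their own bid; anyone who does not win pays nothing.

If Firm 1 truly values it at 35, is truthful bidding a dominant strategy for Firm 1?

No

Consider the case where Firm 2 bids 6, Firm 3 bids 6, Firm 4 bids 6 and Firm 5 bids 6.
Truthful bid 35: wins, pays 35, utility 35 - 35 = 0.
Bid 6 instead: wins, pays 6, utility 35 - 6 = 29.
Since 29 > 0, bidding 6 is strictly better here, so truthful bidding is not dominant.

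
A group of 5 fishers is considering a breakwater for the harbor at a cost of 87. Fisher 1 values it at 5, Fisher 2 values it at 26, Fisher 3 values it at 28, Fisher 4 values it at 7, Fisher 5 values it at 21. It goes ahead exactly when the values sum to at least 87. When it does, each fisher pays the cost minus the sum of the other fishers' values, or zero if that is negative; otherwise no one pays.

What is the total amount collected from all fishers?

87

Total value 87 ≥ cost 87, so it is built.
Fisher 1: others sum to 82; max(0, 87 - 82) = 5.
Fisher 2: others sum to 61; max(0, 87 - 61) = 26.
Fisher 3: others sum to 59; max(0, 87 - 59) = 28.
Fisher 4: others sum to 80; max(0, 87 - 80) = 7.
Fisher 5: others sum to 66; max(0, 87 - 66) = 21.
Total collected = 5 + 26 + 28 + 7 + 21 = 87.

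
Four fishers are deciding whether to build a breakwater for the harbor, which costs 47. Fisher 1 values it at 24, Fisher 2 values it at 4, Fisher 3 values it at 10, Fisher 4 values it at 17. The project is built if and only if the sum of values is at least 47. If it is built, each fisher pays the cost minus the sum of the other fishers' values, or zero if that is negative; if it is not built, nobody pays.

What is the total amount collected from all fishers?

27

Total value 55 ≥ cost 47, so it is built.
Fisher 1: others sum to 31; max(0, 47 - 31) = 16.
Fisher 2: others sum to 51; max(0, 47 - 51) = 0.
Fisher 3: others sum to 45; max(0, 47 - 45) = 2.
Fisher 4: others sum to 38; max(0, 47 - 38) = 9.
Total collected = 16 + 0 + 2 + 9 = 27.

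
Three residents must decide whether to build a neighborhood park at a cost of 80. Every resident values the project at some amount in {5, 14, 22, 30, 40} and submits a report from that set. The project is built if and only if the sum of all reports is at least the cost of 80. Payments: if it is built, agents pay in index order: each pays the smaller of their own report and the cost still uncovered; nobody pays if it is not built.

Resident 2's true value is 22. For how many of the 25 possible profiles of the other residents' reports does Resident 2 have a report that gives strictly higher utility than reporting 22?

3

Others report (30, 40): truth gives 0; report 14 gives 8 > 0. Violating.
Others report (40, 30): truth gives 0; report 14 gives 8 > 0. Violating.
Others report (40, 40): truth gives 0; report 5 gives 17 > 0. Violating.
Others report (5, 5): truth gives 0; no alternative beats it.
Others report (5, 14): truth gives 0; no alternative beats it.
(Checking all 25 profiles: 3 have a profitable deviation, 22 do not.)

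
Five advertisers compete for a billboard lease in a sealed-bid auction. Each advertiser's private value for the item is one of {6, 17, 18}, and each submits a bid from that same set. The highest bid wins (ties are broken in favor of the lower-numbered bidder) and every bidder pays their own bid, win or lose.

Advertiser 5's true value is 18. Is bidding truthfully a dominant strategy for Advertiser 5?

Consider the case where Advertiser 1 bids 6, Advertiser 2 bids 6, Advertiser 3 bids 6 and Advertiser 4 bids 6.
Truthful bid 18: wins, pays 18, utility 18 - 18 = 0.
Bid 17 instead: wins, pays 17, utility 18 - 17 = 1.
Since 1 > 0, bidding 17 is strictly better here, so truthful bidding is not dominant.

No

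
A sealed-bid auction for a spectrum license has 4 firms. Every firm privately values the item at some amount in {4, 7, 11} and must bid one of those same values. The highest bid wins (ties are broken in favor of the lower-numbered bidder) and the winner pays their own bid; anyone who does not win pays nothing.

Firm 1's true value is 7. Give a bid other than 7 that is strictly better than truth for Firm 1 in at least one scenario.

Suppose Firm 2 bids 4, Firm 3 bids 4 and Firm 4 bids 4.
Bid 7: wins, pays 7, utility 7 - 7 = 0.
Bid 4: wins, pays 4, utility 7 - 4 = 3.
So bidding 4 beats truth here (3 > 0).

4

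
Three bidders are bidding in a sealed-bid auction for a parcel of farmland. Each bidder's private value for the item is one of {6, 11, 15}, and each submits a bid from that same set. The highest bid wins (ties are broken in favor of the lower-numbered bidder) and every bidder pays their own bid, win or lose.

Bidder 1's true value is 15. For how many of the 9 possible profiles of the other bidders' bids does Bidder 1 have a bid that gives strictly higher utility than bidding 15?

4

Others bid (6, 6): truth gives 0; bid 6 gives 9 > 0. Violating.
Others bid (6, 11): truth gives 0; bid 11 gives 4 > 0. Violating.
Others bid (11, 6): truth gives 0; bid 11 gives 4 > 0. Violating.
Others bid (11, 11): truth gives 0; bid 11 gives 4 > 0. Violating.
Others bid (6, 15): truth gives 0; no alternative beats it.
Others bid (11, 15): truth gives 0; no alternative beats it.
(Checking all 9 profiles: 4 have a profitable deviation, 5 do not.)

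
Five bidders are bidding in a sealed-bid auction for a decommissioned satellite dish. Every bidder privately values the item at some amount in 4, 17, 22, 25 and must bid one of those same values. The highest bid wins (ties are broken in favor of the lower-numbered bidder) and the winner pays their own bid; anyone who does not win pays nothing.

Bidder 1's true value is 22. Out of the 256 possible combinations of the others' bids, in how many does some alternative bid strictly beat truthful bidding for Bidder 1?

Others bid (4, 4, 4, 4): truth gives 0; bid 4 gives 18 > 0. Violating.
Others bid (4, 4, 4, 17): truth gives 0; bid 17 gives 5 > 0. Violating.
Others bid (4, 4, 17, 4): truth gives 0; bid 17 gives 5 > 0. Violating.
Others bid (4, 4, 17, 17): truth gives 0; bid 17 gives 5 > 0. Violating.
Others bid (4, 4, 4, 22): truth gives 0; no alternative beats it.
Others bid (4, 4, 4, 25): truth gives 0; no alternative beats it.
(Checking all 256 profiles: 16 have a profitable deviation, 240 do not.)

16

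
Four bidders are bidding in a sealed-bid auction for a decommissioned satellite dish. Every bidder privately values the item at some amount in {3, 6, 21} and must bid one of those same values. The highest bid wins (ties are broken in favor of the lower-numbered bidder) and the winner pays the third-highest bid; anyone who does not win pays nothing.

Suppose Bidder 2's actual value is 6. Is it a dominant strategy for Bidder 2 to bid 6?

No

Consider the case where Bidder 1 bids 3, Bidder 3 bids 3 and Bidder 4 bids 21.
Truthful bid 6: loses, pays 0, utility 0.
Bid 21 instead: wins, pays 3, utility 6 - 3 = 3.
Since 3 > 0, bidding 21 is strictly better here, so truthful bidding is not dominant.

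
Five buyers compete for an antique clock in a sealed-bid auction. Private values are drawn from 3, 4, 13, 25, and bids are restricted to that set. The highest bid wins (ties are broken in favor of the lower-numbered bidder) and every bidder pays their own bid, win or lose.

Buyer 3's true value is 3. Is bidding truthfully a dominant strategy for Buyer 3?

Consider the case where Buyer 1 bids 3, Buyer 2 bids 3, Buyer 4 bids 3 and Buyer 5 bids 3.
Truthful bid 3: loses but pays 3, utility -3.
Bid 4 instead: wins, pays 4, utility 3 - 4 = -1.
Since -1 > -3, bidding 4 is strictly better here, so truthful bidding is not dominant.

No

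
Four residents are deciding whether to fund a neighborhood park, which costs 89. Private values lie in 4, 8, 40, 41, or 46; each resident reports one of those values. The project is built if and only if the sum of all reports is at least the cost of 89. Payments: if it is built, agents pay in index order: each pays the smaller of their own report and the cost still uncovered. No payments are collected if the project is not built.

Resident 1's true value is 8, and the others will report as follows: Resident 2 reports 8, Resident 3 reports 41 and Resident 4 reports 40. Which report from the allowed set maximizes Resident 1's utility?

4

Report 4: project built, pays 4, utility 8 - 4 = 4.
Report 8: project built, pays 8, utility 8 - 8 = 0.
Report 40: project built, pays 40, utility 8 - 40 = -32.
Report 41: project built, pays 41, utility 8 - 41 = -33.
Report 46: project built, pays 46, utility 8 - 46 = -38.
The best choice is 4 with utility 4.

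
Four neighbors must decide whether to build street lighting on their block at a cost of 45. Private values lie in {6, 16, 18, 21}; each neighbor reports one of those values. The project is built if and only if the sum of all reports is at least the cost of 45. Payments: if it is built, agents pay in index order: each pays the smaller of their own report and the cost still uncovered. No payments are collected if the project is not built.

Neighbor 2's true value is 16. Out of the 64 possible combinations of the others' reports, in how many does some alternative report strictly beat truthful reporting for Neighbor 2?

Others report (6, 16, 18): truth gives 0; report 6 gives 10 > 0. Violating.
Others report (6, 16, 21): truth gives 0; report 6 gives 10 > 0. Violating.
Others report (6, 18, 16): truth gives 0; report 6 gives 10 > 0. Violating.
Others report (6, 18, 18): truth gives 0; report 6 gives 10 > 0. Violating.
Others report (6, 6, 6): truth gives 0; no alternative beats it.
Others report (6, 6, 16): truth gives 0; no alternative beats it.
(Checking all 64 profiles: 51 have a profitable deviation, 13 do not.)

51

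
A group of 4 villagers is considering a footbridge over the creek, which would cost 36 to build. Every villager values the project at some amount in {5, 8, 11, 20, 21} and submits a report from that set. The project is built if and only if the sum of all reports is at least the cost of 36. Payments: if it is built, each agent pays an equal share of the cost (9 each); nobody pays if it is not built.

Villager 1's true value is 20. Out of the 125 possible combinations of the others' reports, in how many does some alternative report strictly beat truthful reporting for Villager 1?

1

Others report (5, 5, 5): truth gives 0; report 21 gives 11 > 0. Violating.
Others report (5, 5, 8): truth gives 11; no alternative beats it.
Others report (5, 5, 11): truth gives 11; no alternative beats it.
(Checking all 125 profiles: 1 has a profitable deviation, 124 do not.)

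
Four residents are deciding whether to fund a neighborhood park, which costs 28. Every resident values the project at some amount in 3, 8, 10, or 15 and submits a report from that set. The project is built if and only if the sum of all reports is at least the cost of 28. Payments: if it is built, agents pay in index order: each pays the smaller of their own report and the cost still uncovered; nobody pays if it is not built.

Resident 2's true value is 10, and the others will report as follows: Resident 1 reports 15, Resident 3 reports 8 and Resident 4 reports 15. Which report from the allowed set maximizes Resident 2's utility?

3

Report 3: project built, pays 3, utility 10 - 3 = 7.
Report 8: project built, pays 8, utility 10 - 8 = 2.
Report 10: project built, pays 10, utility 10 - 10 = 0.
Report 15: project built, pays 13, utility 10 - 13 = -3.
The best choice is 3 with utility 7.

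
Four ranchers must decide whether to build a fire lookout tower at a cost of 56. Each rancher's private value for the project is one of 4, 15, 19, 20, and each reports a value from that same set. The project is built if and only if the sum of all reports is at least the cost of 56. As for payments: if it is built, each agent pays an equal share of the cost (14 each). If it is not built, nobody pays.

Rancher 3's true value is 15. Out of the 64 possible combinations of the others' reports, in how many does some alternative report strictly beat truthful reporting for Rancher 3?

Others report (4, 15, 19): truth gives 0; report 19 gives 1 > 0. Violating.
Others report (4, 15, 20): truth gives 0; report 19 gives 1 > 0. Violating.
Others report (4, 19, 15): truth gives 0; report 19 gives 1 > 0. Violating.
Others report (4, 20, 15): truth gives 0; report 19 gives 1 > 0. Violating.
Others report (4, 4, 4): truth gives 0; no alternative beats it.
Others report (4, 4, 15): truth gives 0; no alternative beats it.
(Checking all 64 profiles: 12 have a profitable deviation, 52 do not.)

12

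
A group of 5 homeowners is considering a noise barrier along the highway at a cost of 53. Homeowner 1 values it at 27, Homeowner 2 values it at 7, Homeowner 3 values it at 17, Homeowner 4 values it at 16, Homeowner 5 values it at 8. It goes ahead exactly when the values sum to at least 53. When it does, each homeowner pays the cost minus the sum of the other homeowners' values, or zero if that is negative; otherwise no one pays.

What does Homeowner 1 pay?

Total value 75 ≥ cost 53, so the project is built.
The other homeowners' values sum to 48.
Cost minus that sum is 53 - 48 = 5.

5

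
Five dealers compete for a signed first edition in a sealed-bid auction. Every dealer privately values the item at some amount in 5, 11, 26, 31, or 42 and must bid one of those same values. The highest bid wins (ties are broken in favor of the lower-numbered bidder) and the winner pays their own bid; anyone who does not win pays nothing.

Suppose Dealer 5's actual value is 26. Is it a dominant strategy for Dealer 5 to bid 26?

No

Consider the case where Dealer 1 bids 5, Dealer 2 bids 5, Dealer 3 bids 5 and Dealer 4 bids 5.
Truthful bid 26: wins, pays 26, utility 26 - 26 = 0.
Bid 11 instead: wins, pays 11, utility 26 - 11 = 15.
Since 15 > 0, bidding 11 is strictly better here, so truthful bidding is not dominant.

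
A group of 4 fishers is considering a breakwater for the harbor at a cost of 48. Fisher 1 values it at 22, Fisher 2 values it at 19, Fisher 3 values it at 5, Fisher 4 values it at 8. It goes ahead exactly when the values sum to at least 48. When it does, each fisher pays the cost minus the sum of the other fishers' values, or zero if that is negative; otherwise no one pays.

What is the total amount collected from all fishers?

31

Total value 54 ≥ cost 48, so it is built.
Fisher 1: others sum to 32; max(0, 48 - 32) = 16.
Fisher 2: others sum to 35; max(0, 48 - 35) = 13.
Fisher 3: others sum to 49; max(0, 48 - 49) = 0.
Fisher 4: others sum to 46; max(0, 48 - 46) = 2.
Total collected = 16 + 13 + 0 + 2 = 31.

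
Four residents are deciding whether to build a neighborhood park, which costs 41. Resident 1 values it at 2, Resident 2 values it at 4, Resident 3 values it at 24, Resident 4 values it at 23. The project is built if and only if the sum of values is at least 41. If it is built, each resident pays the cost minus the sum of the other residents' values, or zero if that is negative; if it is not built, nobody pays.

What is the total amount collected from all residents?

Total value 53 ≥ cost 41, so it is built.
Resident 1: others sum to 51; max(0, 41 - 51) = 0.
Resident 2: others sum to 49; max(0, 41 - 49) = 0.
Resident 3: others sum to 29; max(0, 41 - 29) = 12.
Resident 4: others sum to 30; max(0, 41 - 30) = 11.
Total collected = 0 + 0 + 12 + 11 = 23.

23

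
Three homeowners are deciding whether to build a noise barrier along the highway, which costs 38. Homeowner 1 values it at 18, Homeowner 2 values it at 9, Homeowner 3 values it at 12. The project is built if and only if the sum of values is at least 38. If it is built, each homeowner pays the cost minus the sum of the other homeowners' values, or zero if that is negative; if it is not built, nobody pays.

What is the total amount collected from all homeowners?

Total value 39 ≥ cost 38, so it is built.
Homeowner 1: others sum to 21; max(0, 38 - 21) = 17.
Homeowner 2: others sum to 30; max(0, 38 - 30) = 8.
Homeowner 3: others sum to 27; max(0, 38 - 27) = 11.
Total collected = 17 + 8 + 11 = 36.

36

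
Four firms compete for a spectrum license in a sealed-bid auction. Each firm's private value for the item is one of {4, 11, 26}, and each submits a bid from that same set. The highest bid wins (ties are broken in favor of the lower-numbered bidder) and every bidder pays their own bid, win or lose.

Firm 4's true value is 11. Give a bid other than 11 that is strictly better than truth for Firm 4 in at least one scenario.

4

Suppose Firm 1 bids 4, Firm 2 bids 4 and Firm 3 bids 11.
Bid 11: loses but pays 11, utility -11.
Bid 4: loses but pays 4, utility -4.
So bidding 4 beats truth here (-4 > -11).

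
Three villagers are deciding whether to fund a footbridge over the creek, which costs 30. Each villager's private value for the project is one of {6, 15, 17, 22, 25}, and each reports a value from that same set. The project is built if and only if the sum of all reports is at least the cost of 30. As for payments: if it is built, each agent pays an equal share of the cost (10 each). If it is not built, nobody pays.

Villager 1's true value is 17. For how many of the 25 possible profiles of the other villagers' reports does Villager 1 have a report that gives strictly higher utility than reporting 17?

Others report (6, 6): truth gives 0; report 22 gives 7 > 0. Violating.
Others report (6, 15): truth gives 7; no alternative beats it.
Others report (6, 17): truth gives 7; no alternative beats it.
(Checking all 25 profiles: 1 has a profitable deviation, 24 do not.)

1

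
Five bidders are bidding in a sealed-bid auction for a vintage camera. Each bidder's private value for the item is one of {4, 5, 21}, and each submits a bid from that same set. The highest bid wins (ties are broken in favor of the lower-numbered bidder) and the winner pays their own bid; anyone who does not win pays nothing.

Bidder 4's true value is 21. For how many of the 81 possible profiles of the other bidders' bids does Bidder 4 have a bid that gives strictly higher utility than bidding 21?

2

Others bid (4, 4, 4, 4): truth gives 0; bid 5 gives 16 > 0. Violating.
Others bid (4, 4, 4, 5): truth gives 0; bid 5 gives 16 > 0. Violating.
Others bid (4, 4, 4, 21): truth gives 0; no alternative beats it.
Others bid (4, 4, 5, 4): truth gives 0; no alternative beats it.
(Checking all 81 profiles: 2 have a profitable deviation, 79 do not.)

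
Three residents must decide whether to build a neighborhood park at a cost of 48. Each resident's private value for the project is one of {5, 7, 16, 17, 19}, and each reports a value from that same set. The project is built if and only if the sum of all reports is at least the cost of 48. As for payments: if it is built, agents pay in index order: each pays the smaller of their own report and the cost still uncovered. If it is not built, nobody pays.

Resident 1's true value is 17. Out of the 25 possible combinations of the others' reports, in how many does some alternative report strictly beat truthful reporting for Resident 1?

9

Others report (16, 16): truth gives 0; report 16 gives 1 > 0. Violating.
Others report (16, 17): truth gives 0; report 16 gives 1 > 0. Violating.
Others report (16, 19): truth gives 0; report 16 gives 1 > 0. Violating.
Others report (17, 16): truth gives 0; report 16 gives 1 > 0. Violating.
Others report (5, 5): truth gives 0; no alternative beats it.
Others report (5, 7): truth gives 0; no alternative beats it.
(Checking all 25 profiles: 9 have a profitable deviation, 16 do not.)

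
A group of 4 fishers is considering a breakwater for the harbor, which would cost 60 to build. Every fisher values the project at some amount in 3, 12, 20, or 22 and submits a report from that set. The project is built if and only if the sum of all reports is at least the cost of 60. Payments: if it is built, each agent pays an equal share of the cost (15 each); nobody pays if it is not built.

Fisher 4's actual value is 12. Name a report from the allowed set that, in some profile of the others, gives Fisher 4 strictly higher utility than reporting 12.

3

Suppose Fisher 1 reports 12, Fisher 2 reports 20 and Fisher 3 reports 20.
Report 12: project built, pays 15, utility 12 - 15 = -3.
Report 3: project not built, utility 0.
So reporting 3 beats truth here (0 > -3).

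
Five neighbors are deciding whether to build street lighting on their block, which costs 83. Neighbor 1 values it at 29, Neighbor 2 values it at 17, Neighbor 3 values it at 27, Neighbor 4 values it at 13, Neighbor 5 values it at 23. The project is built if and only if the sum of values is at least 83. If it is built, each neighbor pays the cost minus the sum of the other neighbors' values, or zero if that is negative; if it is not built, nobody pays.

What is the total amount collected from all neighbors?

Total value 109 ≥ cost 83, so it is built.
Neighbor 1: others sum to 80; max(0, 83 - 80) = 3.
Neighbor 2: others sum to 92; max(0, 83 - 92) = 0.
Neighbor 3: others sum to 82; max(0, 83 - 82) = 1.
Neighbor 4: others sum to 96; max(0, 83 - 96) = 0.
Neighbor 5: others sum to 86; max(0, 83 - 86) = 0.
Total collected = 3 + 0 + 1 + 0 + 0 = 4.

4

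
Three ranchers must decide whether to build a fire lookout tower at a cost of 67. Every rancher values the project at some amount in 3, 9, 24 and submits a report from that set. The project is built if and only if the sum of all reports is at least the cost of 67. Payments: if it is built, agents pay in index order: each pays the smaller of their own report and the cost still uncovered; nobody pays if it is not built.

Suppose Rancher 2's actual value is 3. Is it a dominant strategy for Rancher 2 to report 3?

Check each profile of the others' reports and compare truth against every alternative report.
Others report (3, 3): truth gives 0, best alternative gives 0.
Others report (3, 9): truth gives 0, best alternative gives 0.
Others report (3, 24): truth gives 0, best alternative gives 0.
Others report (9, 3): truth gives 0, best alternative gives 0.
Others report (9, 9): truth gives 0, best alternative gives 0.
Others report (9, 24): truth gives 0, best alternative gives 0.
(Remaining 3 profiles checked similarly; truth is weakly best in each.)
In every case the truthful report is at least as good as any alternative, so it is a dominant strategy.

Yes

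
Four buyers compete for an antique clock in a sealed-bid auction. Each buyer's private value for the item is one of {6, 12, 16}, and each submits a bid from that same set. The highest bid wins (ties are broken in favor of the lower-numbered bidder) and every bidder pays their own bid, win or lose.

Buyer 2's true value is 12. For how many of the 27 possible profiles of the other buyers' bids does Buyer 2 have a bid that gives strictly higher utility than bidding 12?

23

Others bid (6, 6, 16): truth gives -12; bid 16 gives -4 > -12. Violating.
Others bid (6, 12, 16): truth gives -12; bid 16 gives -4 > -12. Violating.
Others bid (6, 16, 6): truth gives -12; bid 16 gives -4 > -12. Violating.
Others bid (6, 16, 12): truth gives -12; bid 16 gives -4 > -12. Violating.
Others bid (6, 6, 6): truth gives 0; no alternative beats it.
Others bid (6, 6, 12): truth gives 0; no alternative beats it.
(Checking all 27 profiles: 23 have a profitable deviation, 4 do not.)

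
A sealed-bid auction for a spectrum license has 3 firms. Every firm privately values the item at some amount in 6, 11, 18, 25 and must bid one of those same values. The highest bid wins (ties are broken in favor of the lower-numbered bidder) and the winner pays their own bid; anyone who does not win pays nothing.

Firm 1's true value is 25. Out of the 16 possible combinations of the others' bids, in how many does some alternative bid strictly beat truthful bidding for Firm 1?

Others bid (6, 6): truth gives 0; bid 6 gives 19 > 0. Violating.
Others bid (6, 11): truth gives 0; bid 11 gives 14 > 0. Violating.
Others bid (6, 18): truth gives 0; bid 18 gives 7 > 0. Violating.
Others bid (11, 6): truth gives 0; bid 11 gives 14 > 0. Violating.
Others bid (6, 25): truth gives 0; no alternative beats it.
Others bid (11, 25): truth gives 0; no alternative beats it.
(Checking all 16 profiles: 9 have a profitable deviation, 7 do not.)

9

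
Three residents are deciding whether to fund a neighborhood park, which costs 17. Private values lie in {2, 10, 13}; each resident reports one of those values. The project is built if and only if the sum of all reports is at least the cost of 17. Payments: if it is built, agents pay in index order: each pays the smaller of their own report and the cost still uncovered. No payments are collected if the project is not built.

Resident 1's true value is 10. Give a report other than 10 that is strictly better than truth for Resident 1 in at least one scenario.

Suppose Resident 2 reports 2 and Resident 3 reports 13.
Report 10: project built, pays 10, utility 10 - 10 = 0.
Report 2: project built, pays 2, utility 10 - 2 = 8.
So reporting 2 beats truth here (8 > 0).

2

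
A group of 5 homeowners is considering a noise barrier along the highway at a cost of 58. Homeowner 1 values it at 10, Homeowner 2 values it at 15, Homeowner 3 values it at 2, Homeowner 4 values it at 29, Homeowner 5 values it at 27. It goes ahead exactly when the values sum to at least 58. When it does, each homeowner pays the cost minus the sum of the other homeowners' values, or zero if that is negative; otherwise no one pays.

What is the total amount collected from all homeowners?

6

Total value 83 ≥ cost 58, so it is built.
Homeowner 1: others sum to 73; max(0, 58 - 73) = 0.
Homeowner 2: others sum to 68; max(0, 58 - 68) = 0.
Homeowner 3: others sum to 81; max(0, 58 - 81) = 0.
Homeowner 4: others sum to 54; max(0, 58 - 54) = 4.
Homeowner 5: others sum to 56; max(0, 58 - 56) = 2.
Total collected = 0 + 0 + 0 + 4 + 2 = 6.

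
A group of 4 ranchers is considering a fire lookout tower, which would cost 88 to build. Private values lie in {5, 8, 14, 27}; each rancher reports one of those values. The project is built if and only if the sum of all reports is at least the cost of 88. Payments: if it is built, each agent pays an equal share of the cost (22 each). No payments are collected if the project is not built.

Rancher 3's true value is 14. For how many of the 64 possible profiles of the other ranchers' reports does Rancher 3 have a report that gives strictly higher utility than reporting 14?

Others report (27, 27, 27): truth gives -8; report 5 gives 0 > -8. Violating.
Others report (5, 5, 5): truth gives 0; no alternative beats it.
Others report (5, 5, 8): truth gives 0; no alternative beats it.
(Checking all 64 profiles: 1 has a profitable deviation, 63 do not.)

1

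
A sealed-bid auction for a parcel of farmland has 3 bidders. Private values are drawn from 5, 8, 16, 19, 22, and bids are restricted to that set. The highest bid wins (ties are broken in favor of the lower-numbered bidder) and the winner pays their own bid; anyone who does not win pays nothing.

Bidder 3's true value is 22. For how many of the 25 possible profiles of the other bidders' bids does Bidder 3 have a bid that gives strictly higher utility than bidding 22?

9

Others bid (5, 5): truth gives 0; bid 8 gives 14 > 0. Violating.
Others bid (5, 8): truth gives 0; bid 16 gives 6 > 0. Violating.
Others bid (5, 16): truth gives 0; bid 19 gives 3 > 0. Violating.
Others bid (8, 5): truth gives 0; bid 16 gives 6 > 0. Violating.
Others bid (5, 19): truth gives 0; no alternative beats it.
Others bid (5, 22): truth gives 0; no alternative beats it.
(Checking all 25 profiles: 9 have a profitable deviation, 16 do not.)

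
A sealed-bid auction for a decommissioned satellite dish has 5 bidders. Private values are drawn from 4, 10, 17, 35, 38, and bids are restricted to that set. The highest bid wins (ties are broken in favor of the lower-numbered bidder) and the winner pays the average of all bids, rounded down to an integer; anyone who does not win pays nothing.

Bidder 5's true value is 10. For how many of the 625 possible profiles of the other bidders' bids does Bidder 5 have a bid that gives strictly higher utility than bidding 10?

10

Others bid (4, 4, 4, 10): truth gives 0; bid 17 gives 3 > 0. Violating.
Others bid (4, 4, 10, 4): truth gives 0; bid 17 gives 3 > 0. Violating.
Others bid (4, 4, 10, 10): truth gives 0; bid 17 gives 1 > 0. Violating.
Others bid (4, 10, 4, 4): truth gives 0; bid 17 gives 3 > 0. Violating.
Others bid (4, 4, 4, 4): truth gives 5; no alternative beats it.
Others bid (4, 4, 4, 17): truth gives 0; no alternative beats it.
(Checking all 625 profiles: 10 have a profitable deviation, 615 do not.)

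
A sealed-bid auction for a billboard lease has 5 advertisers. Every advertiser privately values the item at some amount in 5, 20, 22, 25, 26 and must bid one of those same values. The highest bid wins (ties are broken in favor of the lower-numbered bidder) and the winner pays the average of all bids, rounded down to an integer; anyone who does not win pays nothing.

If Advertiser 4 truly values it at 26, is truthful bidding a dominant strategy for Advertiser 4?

Consider the case where Advertiser 1 bids 5, Advertiser 2 bids 5, Advertiser 3 bids 5 and Advertiser 5 bids 5.
Truthful bid 26: wins, pays 9, utility 26 - 9 = 17.
Bid 20 instead: wins, pays 8, utility 26 - 8 = 18.
Since 18 > 17, bidding 20 is strictly better here, so truthful bidding is not dominant.

No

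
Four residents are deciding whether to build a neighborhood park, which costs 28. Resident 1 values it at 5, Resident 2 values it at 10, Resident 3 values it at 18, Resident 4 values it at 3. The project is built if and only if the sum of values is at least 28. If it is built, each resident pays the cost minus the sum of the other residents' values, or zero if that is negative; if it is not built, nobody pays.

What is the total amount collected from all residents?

12

Total value 36 ≥ cost 28, so it is built.
Resident 1: others sum to 31; max(0, 28 - 31) = 0.
Resident 2: others sum to 26; max(0, 28 - 26) = 2.
Resident 3: others sum to 18; max(0, 28 - 18) = 10.
Resident 4: others sum to 33; max(0, 28 - 33) = 0.
Total collected = 0 + 2 + 10 + 0 = 12.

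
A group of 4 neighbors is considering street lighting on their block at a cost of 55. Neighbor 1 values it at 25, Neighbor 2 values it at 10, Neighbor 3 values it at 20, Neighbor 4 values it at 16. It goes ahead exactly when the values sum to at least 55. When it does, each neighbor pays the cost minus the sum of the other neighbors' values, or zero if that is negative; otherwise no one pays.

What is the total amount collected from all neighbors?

13

Total value 71 ≥ cost 55, so it is built.
Neighbor 1: others sum to 46; max(0, 55 - 46) = 9.
Neighbor 2: others sum to 61; max(0, 55 - 61) = 0.
Neighbor 3: others sum to 51; max(0, 55 - 51) = 4.
Neighbor 4: others sum to 55; max(0, 55 - 55) = 0.
Total collected = 9 + 0 + 4 + 0 = 13.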